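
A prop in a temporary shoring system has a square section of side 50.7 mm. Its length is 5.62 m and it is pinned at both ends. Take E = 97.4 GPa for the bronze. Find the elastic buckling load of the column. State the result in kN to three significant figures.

I = a⁴/12 = 50.7⁴/12 = 5.506×10^5 mm⁴
I = 5.506×10^5 mm⁴ = 5.506×10^-7 m⁴
Effective length L_e = K·L = 1 × 5.62 = 5.620 m
P_cr = π²EI / L_e² = π² × 97.4×10⁹ × 5.506×10^-7 / 5.620² = 1.676×10^4 N

P_cr ≈ 16.8 kN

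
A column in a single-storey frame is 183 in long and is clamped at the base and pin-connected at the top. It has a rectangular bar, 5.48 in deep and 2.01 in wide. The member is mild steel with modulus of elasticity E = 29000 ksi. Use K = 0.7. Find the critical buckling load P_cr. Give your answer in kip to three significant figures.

P_cr ≈ 64.7 kip

Buckling occurs about the weak axis: I_min = h·b³/12 with b = 2.01 in (the shorter side).
I_min = 5.48×2.01³/12 = 3.708 in⁴
Effective length L_e = K·L = 0.7 × 183 = 128.1 in
P_cr = π²EI / L_e² = π² × 29000×10³ × 3.708 / 128.1² = 6.468×10^4 lb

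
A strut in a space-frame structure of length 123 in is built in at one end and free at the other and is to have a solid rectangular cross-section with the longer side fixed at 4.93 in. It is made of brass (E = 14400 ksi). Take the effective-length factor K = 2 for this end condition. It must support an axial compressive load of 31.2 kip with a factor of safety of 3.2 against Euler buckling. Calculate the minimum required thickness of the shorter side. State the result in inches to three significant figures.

Required P_cr = n·P = 3.2 × 31.2 = 99.84 kip
L_e = K·L = 2 × 123 = 246.0 in
Required I = P_cr·L_e²/(π²E) = 9.984×10^4 × 246.0² / (π² × 1.44×10^7) = 42.51 in⁴
Rectangle, weak axis: I_min = h·b³/12 with h = 4.93 in fixed  ⇒  b = (12I/h)^(1/3) = 4.69 in

b ≈ 4.69 in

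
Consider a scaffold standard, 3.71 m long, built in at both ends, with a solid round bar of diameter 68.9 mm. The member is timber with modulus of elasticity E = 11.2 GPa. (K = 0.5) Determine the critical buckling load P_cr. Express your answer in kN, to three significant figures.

I = πd⁴/64 = π×68.9⁴/64 = 1.106×10^6 mm⁴
I = 1.106×10^6 mm⁴ = 1.106×10^-6 m⁴
Effective length L_e = K·L = 0.5 × 3.71 = 1.855 m
P_cr = π²EI / L_e² = π² × 11.2×10⁹ × 1.106×10^-6 / 1.855² = 3.554×10^4 N

P_cr ≈ 35.5 kN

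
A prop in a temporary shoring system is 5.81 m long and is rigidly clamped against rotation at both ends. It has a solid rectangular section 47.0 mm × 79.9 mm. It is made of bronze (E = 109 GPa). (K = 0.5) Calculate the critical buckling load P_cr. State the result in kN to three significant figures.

Buckling occurs about the weak axis: I_min = h·b³/12 with b = 47.0 mm (the shorter side).
I_min = 79.9×47.0³/12 = 6.913×10^5 mm⁴
I = 6.913×10^5 mm⁴ = 6.913×10^-7 m⁴
Effective length L_e = K·L = 0.5 × 5.81 = 2.905 m
P_cr = π²EI / L_e² = π² × 109×10⁹ × 6.913×10^-7 / 2.905² = 8.812×10^4 N

P_cr ≈ 88.1 kN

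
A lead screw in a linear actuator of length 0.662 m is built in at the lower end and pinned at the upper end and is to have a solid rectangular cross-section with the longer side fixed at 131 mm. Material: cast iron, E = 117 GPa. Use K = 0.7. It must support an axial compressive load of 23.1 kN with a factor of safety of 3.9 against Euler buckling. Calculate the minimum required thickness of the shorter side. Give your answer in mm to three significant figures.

b ≈ 11.5 mm

Required P_cr = n·P = 3.9 × 23.1 = 90.09 kN
L_e = K·L = 0.7 × 0.662 = 0.4634 m
Required I = P_cr·L_e²/(π²E) = 9.009×10^4 × 0.4634² / (π² × 1.17×10^11) = 1.675×10^-8 m⁴
I_req = 1.675×10^4 mm⁴
Rectangle, weak axis: I_min = h·b³/12 with h = 131 mm fixed  ⇒  b = (12I/h)^(1/3) = 11.5 mm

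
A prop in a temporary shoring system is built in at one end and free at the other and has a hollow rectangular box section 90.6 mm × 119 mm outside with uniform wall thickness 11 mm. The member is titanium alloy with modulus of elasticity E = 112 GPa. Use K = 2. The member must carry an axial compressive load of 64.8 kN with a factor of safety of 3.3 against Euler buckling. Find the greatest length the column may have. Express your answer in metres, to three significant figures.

Inner dimensions: h_i = 119 − 2×11 = 97.00 mm, b_i = 90.6 − 2×11 = 68.60 mm
Weak-axis I_min = (h_o·b_o³ − h_i·b_i³)/12 with b_o = 90.6, b_i = 68.60 mm (shorter outer/inner sides).
I_min = (119×90.6³ − 97.00×68.60³)/12 = 4.765×10^6 mm⁴
I = 4.765×10^-6 m⁴
Required critical load P_cr = n·P = 3.3 × 64.8 = 213.8 kN = 2.138×10^5 N
From P_cr = π²EI/(K·L)²:  L = (1/K)·√(π²EI/P_cr) = (1/2)·√(π²×1.12×10^11×4.765×10^-6/2.138×10^5)
L = 2.48 m

L_max ≈ 2.48 m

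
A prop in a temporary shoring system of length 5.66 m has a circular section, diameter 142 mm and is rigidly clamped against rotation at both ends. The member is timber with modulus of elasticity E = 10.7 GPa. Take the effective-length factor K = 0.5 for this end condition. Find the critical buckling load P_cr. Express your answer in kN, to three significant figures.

I = πd⁴/64 = π×142⁴/64 = 1.996×10^7 mm⁴
I = 1.996×10^7 mm⁴ = 1.996×10^-5 m⁴
Effective length L_e = K·L = 0.5 × 5.66 = 2.830 m
P_cr = π²EI / L_e² = π² × 10.7×10⁹ × 1.996×10^-5 / 2.830² = 2.632×10^5 N

P_cr ≈ 263 kN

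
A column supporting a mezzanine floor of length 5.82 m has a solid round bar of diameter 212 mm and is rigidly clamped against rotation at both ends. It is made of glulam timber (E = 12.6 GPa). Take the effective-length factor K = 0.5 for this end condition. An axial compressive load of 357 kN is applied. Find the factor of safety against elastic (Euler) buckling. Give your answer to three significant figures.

I = πd⁴/64 = π×212⁴/64 = 9.915×10^7 mm⁴
I = 9.915×10^7 mm⁴ = 9.915×10^-5 m⁴
Effective length L_e = K·L = 0.5 × 5.82 = 2.910 m
P_cr = π²EI / L_e² = π² × 12.6×10⁹ × 9.915×10^-5 / 2.910² = 1.456×10^6 N
Factor of safety n = P_cr / P = 1456.1 / 357 = 4.08

n ≈ 4.08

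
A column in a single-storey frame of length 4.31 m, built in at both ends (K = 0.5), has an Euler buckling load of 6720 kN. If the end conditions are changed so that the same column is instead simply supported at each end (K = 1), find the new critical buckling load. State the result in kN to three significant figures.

P_cr ≈ 1680 kN

P_cr ∝ 1/K², so P_cr,new = P_cr,old × (K_old/K_new)² = 6720 × (0.5/1)²
= 6720 × 0.2500 = 1680 kN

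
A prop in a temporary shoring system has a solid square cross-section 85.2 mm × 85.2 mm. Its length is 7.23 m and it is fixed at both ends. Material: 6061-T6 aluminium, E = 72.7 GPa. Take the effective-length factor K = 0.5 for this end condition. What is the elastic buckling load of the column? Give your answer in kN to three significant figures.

P_cr ≈ 241 kN

I = a⁴/12 = 85.2⁴/12 = 4.391×10^6 mm⁴
I = 4.391×10^6 mm⁴ = 4.391×10^-6 m⁴
Effective length L_e = K·L = 0.5 × 7.23 = 3.615 m
P_cr = π²EI / L_e² = π² × 72.7×10⁹ × 4.391×10^-6 / 3.615² = 2.411×10^5 N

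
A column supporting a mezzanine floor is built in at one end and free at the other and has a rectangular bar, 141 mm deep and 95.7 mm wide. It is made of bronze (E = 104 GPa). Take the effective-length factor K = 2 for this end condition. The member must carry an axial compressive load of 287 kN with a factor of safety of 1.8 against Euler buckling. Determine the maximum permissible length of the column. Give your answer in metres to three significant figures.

Buckling occurs about the weak axis: I_min = h·b³/12 with b = 95.7 mm (the shorter side).
I_min = 141×95.7³/12 = 1.030×10^7 mm⁴
I = 1.030×10^-5 m⁴
Required critical load P_cr = n·P = 1.8 × 287 = 516.6 kN = 5.166×10^5 N
From P_cr = π²EI/(K·L)²:  L = (1/K)·√(π²EI/P_cr) = (1/2)·√(π²×1.04×10^11×1.030×10^-5/5.166×10^5)
L = 2.26 m

L_max ≈ 2.26 m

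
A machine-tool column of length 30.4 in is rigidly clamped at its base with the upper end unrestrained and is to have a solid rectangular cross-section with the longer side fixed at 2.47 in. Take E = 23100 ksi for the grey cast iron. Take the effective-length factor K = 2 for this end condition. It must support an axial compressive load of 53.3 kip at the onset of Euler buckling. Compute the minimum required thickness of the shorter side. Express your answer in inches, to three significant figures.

L_e = K·L = 2 × 30.4 = 60.80 in
Required I = P_cr·L_e²/(π²E) = 5.330×10^4 × 60.80² / (π² × 2.31×10^7) = 0.8642 in⁴
Rectangle, weak axis: I_min = h·b³/12 with h = 2.47 in fixed  ⇒  b = (12I/h)^(1/3) = 1.61 in

b ≈ 1.61 in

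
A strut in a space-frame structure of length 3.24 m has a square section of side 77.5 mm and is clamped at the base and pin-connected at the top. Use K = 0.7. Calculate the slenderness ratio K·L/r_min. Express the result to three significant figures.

I = a⁴/12 = 77.5⁴/12 = 3.006×10^6 mm⁴
A = 6.006×10^3 mm²;  r_min = √(I/A) = √(3.006×10^6/6.006×10^3) = 22.37 mm
L_e = K·L = 0.7 × 3.24 m = 2.268 m = 2268.0 mm
λ = L_e / r_min = 2268.0 / 22.37 = 101

λ ≈ 101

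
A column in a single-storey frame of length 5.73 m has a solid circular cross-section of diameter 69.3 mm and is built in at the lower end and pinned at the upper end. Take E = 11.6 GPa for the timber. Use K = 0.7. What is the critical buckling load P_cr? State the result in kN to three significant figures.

I = πd⁴/64 = π×69.3⁴/64 = 1.132×10^6 mm⁴
I = 1.132×10^6 mm⁴ = 1.132×10^-6 m⁴
Effective length L_e = K·L = 0.7 × 5.73 = 4.011 m
P_cr = π²EI / L_e² = π² × 11.6×10⁹ × 1.132×10^-6 / 4.011² = 8.057×10^3 N

P_cr ≈ 8.06 kN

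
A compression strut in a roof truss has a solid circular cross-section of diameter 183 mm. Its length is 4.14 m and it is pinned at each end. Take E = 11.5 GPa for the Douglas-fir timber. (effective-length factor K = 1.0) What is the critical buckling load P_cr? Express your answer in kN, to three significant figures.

P_cr ≈ 365 kN

I = πd⁴/64 = π×183⁴/64 = 5.505×10^7 mm⁴
I = 5.505×10^7 mm⁴ = 5.505×10^-5 m⁴
Effective length L_e = K·L = 1 × 4.14 = 4.140 m
P_cr = π²EI / L_e² = π² × 11.5×10⁹ × 5.505×10^-5 / 4.140² = 3.646×10^5 N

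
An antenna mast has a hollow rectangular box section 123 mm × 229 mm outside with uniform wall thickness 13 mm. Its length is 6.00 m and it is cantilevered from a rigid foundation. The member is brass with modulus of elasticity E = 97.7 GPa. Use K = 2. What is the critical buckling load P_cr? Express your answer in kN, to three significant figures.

P_cr ≈ 134 kN

Inner dimensions: h_i = 229 − 2×13 = 203.0 mm, b_i = 123 − 2×13 = 97.00 mm
Weak-axis I_min = (h_o·b_o³ − h_i·b_i³)/12 with b_o = 123, b_i = 97.00 mm (shorter outer/inner sides).
I_min = (229×123³ − 203.0×97.00³)/12 = 2.007×10^7 mm⁴
I = 2.007×10^7 mm⁴ = 2.007×10^-5 m⁴
Effective length L_e = K·L = 2 × 6.00 = 12.00 m
P_cr = π²EI / L_e² = π² × 97.7×10⁹ × 2.007×10^-5 / 12.00² = 1.344×10^5 N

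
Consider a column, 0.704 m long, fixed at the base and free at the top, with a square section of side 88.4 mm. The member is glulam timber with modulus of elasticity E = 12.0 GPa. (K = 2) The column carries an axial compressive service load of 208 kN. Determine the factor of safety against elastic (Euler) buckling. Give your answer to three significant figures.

I = a⁴/12 = 88.4⁴/12 = 5.089×10^6 mm⁴
I = 5.089×10^6 mm⁴ = 5.089×10^-6 m⁴
Effective length L_e = K·L = 2 × 0.704 = 1.408 m
P_cr = π²EI / L_e² = π² × 12.0×10⁹ × 5.089×10^-6 / 1.408² = 3.040×10^5 N
Factor of safety n = P_cr / P = 304.02 / 208 = 1.46

n ≈ 1.46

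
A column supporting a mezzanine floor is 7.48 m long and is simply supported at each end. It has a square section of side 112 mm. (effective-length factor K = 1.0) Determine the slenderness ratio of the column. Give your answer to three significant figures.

λ ≈ 231

For a square r = a/√12 = 112/√12 = 32.33 mm
L_e = K·L = 1 × 7.48 m = 7.480 m = 7480.0 mm
λ = L_e / r_min = 7480.0 / 32.33 = 231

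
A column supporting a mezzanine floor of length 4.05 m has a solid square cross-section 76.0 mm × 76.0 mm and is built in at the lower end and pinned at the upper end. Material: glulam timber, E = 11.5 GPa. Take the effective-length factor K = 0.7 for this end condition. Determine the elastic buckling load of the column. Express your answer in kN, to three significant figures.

P_cr ≈ 39.3 kN

I = a⁴/12 = 76.0⁴/12 = 2.780×10^6 mm⁴
I = 2.780×10^6 mm⁴ = 2.780×10^-6 m⁴
Effective length L_e = K·L = 0.7 × 4.05 = 2.835 m
P_cr = π²EI / L_e² = π² × 11.5×10⁹ × 2.780×10^-6 / 2.835² = 3.926×10^4 N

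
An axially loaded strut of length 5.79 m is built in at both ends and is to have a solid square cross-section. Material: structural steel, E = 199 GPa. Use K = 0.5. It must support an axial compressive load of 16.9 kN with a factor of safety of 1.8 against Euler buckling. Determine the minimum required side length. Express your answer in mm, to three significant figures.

Required P_cr = n·P = 1.8 × 16.9 = 30.42 kN
L_e = K·L = 0.5 × 5.79 = 2.895 m
Required I = P_cr·L_e²/(π²E) = 3.042×10^4 × 2.895² / (π² × 1.99×10^11) = 1.298×10^-7 m⁴
I_req = 1.298×10^5 mm⁴
Solid square: I = a⁴/12  ⇒  a = (12I)^(1/4) = (12×1.298×10^5)^(1/4) = 35.3 mm

a ≈ 35.3 mm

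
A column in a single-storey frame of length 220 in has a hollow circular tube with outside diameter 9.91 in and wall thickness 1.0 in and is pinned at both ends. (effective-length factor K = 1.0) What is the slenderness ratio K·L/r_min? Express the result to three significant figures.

Inner diameter d_i = 9.91 − 2×1.0 = 7.910 in
I = π(d_o⁴ − d_i⁴)/64 = π(9.91⁴ − 7.910⁴)/64 = 281.3 in⁴
A = 27.99 in²;  r_min = √(I/A) = √(281.3/27.99) = 3.170 in
L_e = K·L = 1 × 220 = 220.0 in
λ = L_e / r_min = 220.00 / 3.170 = 69.4

λ ≈ 69.4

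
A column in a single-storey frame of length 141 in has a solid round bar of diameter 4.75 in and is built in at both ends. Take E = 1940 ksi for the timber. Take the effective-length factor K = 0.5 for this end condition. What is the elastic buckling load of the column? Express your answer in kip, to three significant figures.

I = πd⁴/64 = π×4.75⁴/64 = 24.99 in⁴
Effective length L_e = K·L = 0.5 × 141 = 70.50 in
P_cr = π²EI / L_e² = π² × 1940×10³ × 24.99 / 70.50² = 9.626×10^4 lb

P_cr ≈ 96.3 kip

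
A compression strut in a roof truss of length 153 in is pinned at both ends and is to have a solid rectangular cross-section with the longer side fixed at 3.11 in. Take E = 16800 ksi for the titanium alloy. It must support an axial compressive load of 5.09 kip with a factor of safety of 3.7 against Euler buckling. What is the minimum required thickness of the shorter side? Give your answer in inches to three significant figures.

Required P_cr = n·P = 3.7 × 5.09 = 18.83 kip
L_e = K·L = 1 × 153 = 153.0 in
Required I = P_cr·L_e²/(π²E) = 1.883×10^4 × 153.0² / (π² × 1.68×10^7) = 2.659 in⁴
Rectangle, weak axis: I_min = h·b³/12 with h = 3.11 in fixed  ⇒  b = (12I/h)^(1/3) = 2.17 in

b ≈ 2.17 in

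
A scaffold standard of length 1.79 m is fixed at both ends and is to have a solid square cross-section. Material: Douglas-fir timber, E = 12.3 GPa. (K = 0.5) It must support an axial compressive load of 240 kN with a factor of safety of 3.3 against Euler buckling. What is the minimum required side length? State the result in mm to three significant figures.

Required P_cr = n·P = 3.3 × 240 = 792.0 kN
L_e = K·L = 0.5 × 1.79 = 0.8950 m
Required I = P_cr·L_e²/(π²E) = 7.920×10^5 × 0.8950² / (π² × 1.23×10^10) = 5.226×10^-6 m⁴
I_req = 5.226×10^6 mm⁴
Solid square: I = a⁴/12  ⇒  a = (12I)^(1/4) = (12×5.226×10^6)^(1/4) = 89.0 mm

a ≈ 89.0 mm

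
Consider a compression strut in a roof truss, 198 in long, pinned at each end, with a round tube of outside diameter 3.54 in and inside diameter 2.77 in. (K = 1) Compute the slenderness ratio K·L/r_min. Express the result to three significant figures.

λ ≈ 176

d_o = 3.54 in, d_i = 2.77 in
I = π(d_o⁴ − d_i⁴)/64 = π(3.54⁴ − 2.770⁴)/64 = 4.819 in⁴
A = 3.816 in²;  r_min = √(I/A) = √(4.819/3.816) = 1.124 in
L_e = K·L = 1 × 198 = 198.0 in
λ = L_e / r_min = 198.00 / 1.124 = 176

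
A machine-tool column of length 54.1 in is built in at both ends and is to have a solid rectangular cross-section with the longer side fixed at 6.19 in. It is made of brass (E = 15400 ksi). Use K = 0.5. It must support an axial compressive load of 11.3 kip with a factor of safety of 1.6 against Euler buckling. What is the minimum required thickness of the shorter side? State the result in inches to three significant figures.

Required P_cr = n·P = 1.6 × 11.3 = 18.08 kip
L_e = K·L = 0.5 × 54.1 = 27.05 in
Required I = P_cr·L_e²/(π²E) = 1.808×10^4 × 27.05² / (π² × 1.54×10^7) = 8.704×10^-2 in⁴
Rectangle, weak axis: I_min = h·b³/12 with h = 6.19 in fixed  ⇒  b = (12I/h)^(1/3) = 0.553 in

b ≈ 0.553 in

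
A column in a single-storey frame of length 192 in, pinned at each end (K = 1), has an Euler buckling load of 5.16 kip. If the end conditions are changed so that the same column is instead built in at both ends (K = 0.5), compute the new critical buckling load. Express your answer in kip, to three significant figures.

P_cr ≈ 20.6 kip

P_cr ∝ 1/K², so P_cr,new = P_cr,old × (K_old/K_new)² = 5.16 × (1/0.5)²
= 5.16 × 4.000 = 20.6 kip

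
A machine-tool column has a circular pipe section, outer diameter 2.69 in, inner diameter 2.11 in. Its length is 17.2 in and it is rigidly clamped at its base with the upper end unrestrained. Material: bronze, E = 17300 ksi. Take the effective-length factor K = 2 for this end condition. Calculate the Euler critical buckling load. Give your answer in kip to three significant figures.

d_o = 2.69 in, d_i = 2.11 in
I = π(d_o⁴ − d_i⁴)/64 = π(2.69⁴ − 2.110⁴)/64 = 1.597 in⁴
Effective length L_e = K·L = 2 × 17.2 = 34.40 in
P_cr = π²EI / L_e² = π² × 17300×10³ × 1.597 / 34.40² = 2.305×10^5 lb

P_cr ≈ 230 kip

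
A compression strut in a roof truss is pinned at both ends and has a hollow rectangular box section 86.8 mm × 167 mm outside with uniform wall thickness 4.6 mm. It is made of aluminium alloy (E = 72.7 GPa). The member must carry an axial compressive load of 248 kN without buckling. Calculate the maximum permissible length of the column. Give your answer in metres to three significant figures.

L_max ≈ 2.92 m

Inner dimensions: h_i = 167 − 2×4.6 = 157.8 mm, b_i = 86.8 − 2×4.6 = 77.60 mm
Weak-axis I_min = (h_o·b_o³ − h_i·b_i³)/12 with b_o = 86.8, b_i = 77.60 mm (shorter outer/inner sides).
I_min = (167×86.8³ − 157.8×77.60³)/12 = 2.956×10^6 mm⁴
I = 2.956×10^-6 m⁴
At the buckling limit P_cr = P = 2.480×10^5 N
From P_cr = π²EI/(K·L)²:  L = (1/K)·√(π²EI/P_cr) = (1/1)·√(π²×7.27×10^10×2.956×10^-6/2.480×10^5)
L = 2.92 m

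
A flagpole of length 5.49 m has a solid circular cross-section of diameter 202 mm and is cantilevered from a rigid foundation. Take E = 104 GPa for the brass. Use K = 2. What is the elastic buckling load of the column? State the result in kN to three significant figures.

P_cr ≈ 696 kN

I = πd⁴/64 = π×202⁴/64 = 8.173×10^7 mm⁴
I = 8.173×10^7 mm⁴ = 8.173×10^-5 m⁴
Effective length L_e = K·L = 2 × 5.49 = 10.98 m
P_cr = π²EI / L_e² = π² × 104×10⁹ × 8.173×10^-5 / 10.98² = 6.958×10^5 N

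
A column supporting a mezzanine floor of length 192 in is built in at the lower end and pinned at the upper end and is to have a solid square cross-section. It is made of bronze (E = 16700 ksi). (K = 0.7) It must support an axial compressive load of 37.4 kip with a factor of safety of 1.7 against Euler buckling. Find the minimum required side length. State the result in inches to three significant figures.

a ≈ 3.02 in

Required P_cr = n·P = 1.7 × 37.4 = 63.58 kip
L_e = K·L = 0.7 × 192 = 134.4 in
Required I = P_cr·L_e²/(π²E) = 6.358×10^4 × 134.4² / (π² × 1.67×10^7) = 6.968 in⁴
Solid square: I = a⁴/12  ⇒  a = (12I)^(1/4) = (12×6.968)^(1/4) = 3.02 in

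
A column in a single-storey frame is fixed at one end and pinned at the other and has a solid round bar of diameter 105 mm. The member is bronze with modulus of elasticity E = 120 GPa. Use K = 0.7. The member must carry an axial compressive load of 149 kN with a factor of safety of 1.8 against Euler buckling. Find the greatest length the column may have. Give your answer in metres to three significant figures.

L_max ≈ 7.33 m

I = πd⁴/64 = π×105⁴/64 = 5.967×10^6 mm⁴
I = 5.967×10^-6 m⁴
Required critical load P_cr = n·P = 1.8 × 149 = 268.2 kN = 2.682×10^5 N
From P_cr = π²EI/(K·L)²:  L = (1/K)·√(π²EI/P_cr) = (1/0.7)·√(π²×1.20×10^11×5.967×10^-6/2.682×10^5)
L = 7.33 m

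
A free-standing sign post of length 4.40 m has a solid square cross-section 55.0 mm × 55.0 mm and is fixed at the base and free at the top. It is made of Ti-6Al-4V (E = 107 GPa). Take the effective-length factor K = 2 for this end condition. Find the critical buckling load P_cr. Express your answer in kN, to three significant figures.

P_cr ≈ 10.4 kN

I = a⁴/12 = 55.0⁴/12 = 7.626×10^5 mm⁴
I = 7.626×10^5 mm⁴ = 7.626×10^-7 m⁴
Effective length L_e = K·L = 2 × 4.40 = 8.800 m
P_cr = π²EI / L_e² = π² × 107×10⁹ × 7.626×10^-7 / 8.800² = 1.040×10^4 N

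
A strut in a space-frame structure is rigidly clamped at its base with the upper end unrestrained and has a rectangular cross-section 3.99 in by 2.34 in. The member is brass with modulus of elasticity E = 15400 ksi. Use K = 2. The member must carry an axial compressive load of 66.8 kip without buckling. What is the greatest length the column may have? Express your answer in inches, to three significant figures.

Buckling occurs about the weak axis: I_min = h·b³/12 with b = 2.34 in (the shorter side).
I_min = 3.99×2.34³/12 = 4.260 in⁴
At the buckling limit P_cr = P = 6.680×10^4 lb
From P_cr = π²EI/(K·L)²:  L = (1/K)·√(π²EI/P_cr) = (1/2)·√(π²×1.54×10^7×4.260/6.680×10^4)
L = 49.2 in

L_max ≈ 49.2 in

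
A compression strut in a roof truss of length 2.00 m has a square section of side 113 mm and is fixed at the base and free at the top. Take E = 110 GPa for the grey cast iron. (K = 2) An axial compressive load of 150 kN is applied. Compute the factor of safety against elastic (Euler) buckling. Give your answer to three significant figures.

I = a⁴/12 = 113⁴/12 = 1.359×10^7 mm⁴
I = 1.359×10^7 mm⁴ = 1.359×10^-5 m⁴
Effective length L_e = K·L = 2 × 2.00 = 4.000 m
P_cr = π²EI / L_e² = π² × 110×10⁹ × 1.359×10^-5 / 4.000² = 9.219×10^5 N
Factor of safety n = P_cr / P = 921.94 / 150 = 6.15

n ≈ 6.15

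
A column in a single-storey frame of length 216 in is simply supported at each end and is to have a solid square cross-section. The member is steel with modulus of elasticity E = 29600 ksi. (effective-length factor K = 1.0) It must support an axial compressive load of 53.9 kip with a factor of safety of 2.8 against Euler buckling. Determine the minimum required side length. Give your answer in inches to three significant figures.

Required P_cr = n·P = 2.8 × 53.9 = 150.9 kip
L_e = K·L = 1 × 216 = 216.0 in
Required I = P_cr·L_e²/(π²E) = 1.509×10^5 × 216.0² / (π² × 2.96×10^7) = 24.10 in⁴
Solid square: I = a⁴/12  ⇒  a = (12I)^(1/4) = (12×24.10)^(1/4) = 4.12 in

a ≈ 4.12 in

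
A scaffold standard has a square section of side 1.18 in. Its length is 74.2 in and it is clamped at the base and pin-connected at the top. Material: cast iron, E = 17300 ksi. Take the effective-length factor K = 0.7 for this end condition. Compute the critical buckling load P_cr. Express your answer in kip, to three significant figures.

P_cr ≈ 10.2 kip

I = a⁴/12 = 1.18⁴/12 = 0.1616 in⁴
Effective length L_e = K·L = 0.7 × 74.2 = 51.94 in
P_cr = π²EI / L_e² = π² × 17300×10³ × 0.1616 / 51.94² = 1.023×10^4 lb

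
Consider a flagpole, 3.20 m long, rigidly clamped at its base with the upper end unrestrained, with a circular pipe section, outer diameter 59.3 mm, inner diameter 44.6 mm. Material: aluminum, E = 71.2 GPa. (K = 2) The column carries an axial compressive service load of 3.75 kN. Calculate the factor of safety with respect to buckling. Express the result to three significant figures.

d_o = 59.3 mm, d_i = 44.6 mm
I = π(d_o⁴ − d_i⁴)/64 = π(59.3⁴ − 44.60⁴)/64 = 4.128×10^5 mm⁴
I = 4.128×10^5 mm⁴ = 4.128×10^-7 m⁴
Effective length L_e = K·L = 2 × 3.20 = 6.400 m
P_cr = π²EI / L_e² = π² × 71.2×10⁹ × 4.128×10^-7 / 6.400² = 7.082×10^3 N
Factor of safety n = P_cr / P = 7.0816 / 3.75 = 1.89

n ≈ 1.89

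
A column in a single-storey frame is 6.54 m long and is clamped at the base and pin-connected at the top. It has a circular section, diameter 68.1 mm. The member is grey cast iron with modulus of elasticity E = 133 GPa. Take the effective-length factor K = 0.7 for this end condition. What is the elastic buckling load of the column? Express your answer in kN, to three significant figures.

P_cr ≈ 66.1 kN

I = πd⁴/64 = π×68.1⁴/64 = 1.056×10^6 mm⁴
I = 1.056×10^6 mm⁴ = 1.056×10^-6 m⁴
Effective length L_e = K·L = 0.7 × 6.54 = 4.578 m
P_cr = π²EI / L_e² = π² × 133×10⁹ × 1.056×10^-6 / 4.578² = 6.612×10^4 N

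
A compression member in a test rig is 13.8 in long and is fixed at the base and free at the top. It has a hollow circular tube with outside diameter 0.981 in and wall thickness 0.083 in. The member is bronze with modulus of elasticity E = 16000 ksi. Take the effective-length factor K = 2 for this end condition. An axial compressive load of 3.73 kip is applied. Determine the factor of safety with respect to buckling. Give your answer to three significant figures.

n ≈ 1.32

Inner diameter d_i = 0.981 − 2×0.083 = 0.8150 in
I = π(d_o⁴ − d_i⁴)/64 = π(0.981⁴ − 0.8150⁴)/64 = 2.380×10^-2 in⁴
Effective length L_e = K·L = 2 × 13.8 = 27.60 in
P_cr = π²EI / L_e² = π² × 16000×10³ × 2.380×10^-2 / 27.60² = 4.935×10^3 lb
Factor of safety n = P_cr / P = 4.9347 / 3.73 = 1.32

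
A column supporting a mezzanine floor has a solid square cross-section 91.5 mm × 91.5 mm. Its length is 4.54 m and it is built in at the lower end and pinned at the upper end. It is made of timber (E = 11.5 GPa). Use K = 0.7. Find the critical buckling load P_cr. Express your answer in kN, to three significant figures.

P_cr ≈ 65.6 kN

I = a⁴/12 = 91.5⁴/12 = 5.841×10^6 mm⁴
I = 5.841×10^6 mm⁴ = 5.841×10^-6 m⁴
Effective length L_e = K·L = 0.7 × 4.54 = 3.178 m
P_cr = π²EI / L_e² = π² × 11.5×10⁹ × 5.841×10^-6 / 3.178² = 6.564×10^4 N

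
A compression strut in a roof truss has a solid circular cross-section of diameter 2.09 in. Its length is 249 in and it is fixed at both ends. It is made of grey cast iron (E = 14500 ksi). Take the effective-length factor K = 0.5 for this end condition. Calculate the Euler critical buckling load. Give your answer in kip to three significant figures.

P_cr ≈ 8.65 kip

I = πd⁴/64 = π×2.09⁴/64 = 0.9366 in⁴
Effective length L_e = K·L = 0.5 × 249 = 124.5 in
P_cr = π²EI / L_e² = π² × 14500×10³ × 0.9366 / 124.5² = 8.647×10^3 lb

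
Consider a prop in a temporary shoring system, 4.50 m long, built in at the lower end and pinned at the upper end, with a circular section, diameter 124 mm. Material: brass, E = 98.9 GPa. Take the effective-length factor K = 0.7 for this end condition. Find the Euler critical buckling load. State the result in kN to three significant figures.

P_cr ≈ 1140 kN

I = πd⁴/64 = π×124⁴/64 = 1.161×10^7 mm⁴
I = 1.161×10^7 mm⁴ = 1.161×10^-5 m⁴
Effective length L_e = K·L = 0.7 × 4.50 = 3.150 m
P_cr = π²EI / L_e² = π² × 98.9×10⁹ × 1.161×10^-5 / 3.150² = 1.142×10^6 N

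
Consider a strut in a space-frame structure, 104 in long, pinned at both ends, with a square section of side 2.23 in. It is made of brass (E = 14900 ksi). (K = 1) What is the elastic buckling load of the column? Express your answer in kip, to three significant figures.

P_cr ≈ 28.0 kip

I = a⁴/12 = 2.23⁴/12 = 2.061 in⁴
Effective length L_e = K·L = 1 × 104 = 104.0 in
P_cr = π²EI / L_e² = π² × 14900×10³ × 2.061 / 104.0² = 2.802×10^4 lb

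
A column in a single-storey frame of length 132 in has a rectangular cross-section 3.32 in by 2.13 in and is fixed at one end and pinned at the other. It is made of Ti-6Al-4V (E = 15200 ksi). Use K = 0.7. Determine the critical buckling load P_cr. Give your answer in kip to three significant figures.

Buckling occurs about the weak axis: I_min = h·b³/12 with b = 2.13 in (the shorter side).
I_min = 3.32×2.13³/12 = 2.674 in⁴
Effective length L_e = K·L = 0.7 × 132 = 92.40 in
P_cr = π²EI / L_e² = π² × 15200×10³ × 2.674 / 92.40² = 4.698×10^4 lb

P_cr ≈ 47.0 kip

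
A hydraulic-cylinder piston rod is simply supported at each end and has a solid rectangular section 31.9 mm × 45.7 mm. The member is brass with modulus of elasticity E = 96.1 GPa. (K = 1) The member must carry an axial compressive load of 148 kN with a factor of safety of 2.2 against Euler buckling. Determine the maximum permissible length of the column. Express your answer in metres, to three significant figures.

L_max ≈ 0.600 m

Buckling occurs about the weak axis: I_min = h·b³/12 with b = 31.9 mm (the shorter side).
I_min = 45.7×31.9³/12 = 1.236×10^5 mm⁴
I = 1.236×10^-7 m⁴
Required critical load P_cr = n·P = 2.2 × 148 = 325.6 kN = 3.256×10^5 N
From P_cr = π²EI/(K·L)²:  L = (1/K)·√(π²EI/P_cr) = (1/1)·√(π²×9.61×10^10×1.236×10^-7/3.256×10^5)
L = 0.600 m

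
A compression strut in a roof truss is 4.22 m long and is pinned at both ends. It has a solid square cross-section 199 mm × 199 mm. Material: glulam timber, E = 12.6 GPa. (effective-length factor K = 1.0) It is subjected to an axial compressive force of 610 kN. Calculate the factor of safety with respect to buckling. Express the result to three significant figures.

n ≈ 1.50

I = a⁴/12 = 199⁴/12 = 1.307×10^8 mm⁴
I = 1.307×10^8 mm⁴ = 1.307×10^-4 m⁴
Effective length L_e = K·L = 1 × 4.22 = 4.220 m
P_cr = π²EI / L_e² = π² × 12.6×10⁹ × 1.307×10^-4 / 4.220² = 9.126×10^5 N
Factor of safety n = P_cr / P = 912.59 / 610 = 1.50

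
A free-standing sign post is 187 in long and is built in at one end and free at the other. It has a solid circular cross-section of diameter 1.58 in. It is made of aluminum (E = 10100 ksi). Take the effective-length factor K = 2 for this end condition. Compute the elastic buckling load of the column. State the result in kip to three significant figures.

P_cr ≈ 0.218 kip

I = πd⁴/64 = π×1.58⁴/64 = 0.3059 in⁴
Effective length L_e = K·L = 2 × 187 = 374.0 in
P_cr = π²EI / L_e² = π² × 10100×10³ × 0.3059 / 374.0² = 218.0 lb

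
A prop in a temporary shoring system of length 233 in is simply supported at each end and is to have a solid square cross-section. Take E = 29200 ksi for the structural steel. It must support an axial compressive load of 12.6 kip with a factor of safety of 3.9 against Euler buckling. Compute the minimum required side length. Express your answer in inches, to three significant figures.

Required P_cr = n·P = 3.9 × 12.6 = 49.14 kip
L_e = K·L = 1 × 233 = 233.0 in
Required I = P_cr·L_e²/(π²E) = 4.914×10^4 × 233.0² / (π² × 2.92×10^7) = 9.257 in⁴
Solid square: I = a⁴/12  ⇒  a = (12I)^(1/4) = (12×9.257)^(1/4) = 3.25 in

a ≈ 3.25 in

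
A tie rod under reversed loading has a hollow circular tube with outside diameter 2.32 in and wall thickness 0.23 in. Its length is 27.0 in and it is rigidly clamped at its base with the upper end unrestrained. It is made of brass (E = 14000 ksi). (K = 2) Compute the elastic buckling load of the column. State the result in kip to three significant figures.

P_cr ≈ 39.5 kip

Inner diameter d_i = 2.32 − 2×0.23 = 1.860 in
I = π(d_o⁴ − d_i⁴)/64 = π(2.32⁴ − 1.860⁴)/64 = 0.8346 in⁴
Effective length L_e = K·L = 2 × 27.0 = 54.00 in
P_cr = π²EI / L_e² = π² × 14000×10³ × 0.8346 / 54.00² = 3.955×10^4 lb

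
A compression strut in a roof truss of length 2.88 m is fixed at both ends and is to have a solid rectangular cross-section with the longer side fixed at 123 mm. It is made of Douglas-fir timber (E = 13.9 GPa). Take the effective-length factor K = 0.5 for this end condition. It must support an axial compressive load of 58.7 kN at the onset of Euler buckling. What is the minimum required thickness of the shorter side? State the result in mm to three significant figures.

b ≈ 44.2 mm

L_e = K·L = 0.5 × 2.88 = 1.440 m
Required I = P_cr·L_e²/(π²E) = 5.870×10^4 × 1.440² / (π² × 1.39×10^10) = 8.873×10^-7 m⁴
I_req = 8.873×10^5 mm⁴
Rectangle, weak axis: I_min = h·b³/12 with h = 123 mm fixed  ⇒  b = (12I/h)^(1/3) = 44.2 mm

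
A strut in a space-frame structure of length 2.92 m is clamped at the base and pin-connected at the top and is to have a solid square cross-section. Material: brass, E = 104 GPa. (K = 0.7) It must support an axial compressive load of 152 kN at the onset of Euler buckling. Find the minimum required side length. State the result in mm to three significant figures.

a ≈ 52.2 mm

L_e = K·L = 0.7 × 2.92 = 2.044 m
Required I = P_cr·L_e²/(π²E) = 1.520×10^5 × 2.044² / (π² × 1.04×10^11) = 6.187×10^-7 m⁴
I_req = 6.187×10^5 mm⁴
Solid square: I = a⁴/12  ⇒  a = (12I)^(1/4) = (12×6.187×10^5)^(1/4) = 52.2 mm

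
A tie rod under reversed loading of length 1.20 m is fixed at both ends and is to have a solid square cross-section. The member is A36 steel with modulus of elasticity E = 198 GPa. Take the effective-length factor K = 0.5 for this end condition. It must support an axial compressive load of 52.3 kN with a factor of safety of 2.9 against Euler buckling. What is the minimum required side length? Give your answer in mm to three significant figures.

Required P_cr = n·P = 2.9 × 52.3 = 151.7 kN
L_e = K·L = 0.5 × 1.20 = 0.6000 m
Required I = P_cr·L_e²/(π²E) = 1.517×10^5 × 0.6000² / (π² × 1.98×10^11) = 2.794×10^-8 m⁴
I_req = 2.794×10^4 mm⁴
Solid square: I = a⁴/12  ⇒  a = (12I)^(1/4) = (12×2.794×10^4)^(1/4) = 24.1 mm

a ≈ 24.1 mm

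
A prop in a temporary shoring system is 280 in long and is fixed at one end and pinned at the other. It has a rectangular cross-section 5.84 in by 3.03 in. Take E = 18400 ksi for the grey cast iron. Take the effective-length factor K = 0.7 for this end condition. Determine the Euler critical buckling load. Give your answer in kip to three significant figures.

Buckling occurs about the weak axis: I_min = h·b³/12 with b = 3.03 in (the shorter side).
I_min = 5.84×3.03³/12 = 13.54 in⁴
Effective length L_e = K·L = 0.7 × 280 = 196.0 in
P_cr = π²EI / L_e² = π² × 18400×10³ × 13.54 / 196.0² = 6.400×10^4 lb

P_cr ≈ 64.0 kip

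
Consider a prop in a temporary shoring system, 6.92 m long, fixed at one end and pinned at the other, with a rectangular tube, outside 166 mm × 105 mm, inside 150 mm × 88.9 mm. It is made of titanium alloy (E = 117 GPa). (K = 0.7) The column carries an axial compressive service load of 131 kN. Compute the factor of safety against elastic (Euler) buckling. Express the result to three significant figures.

n ≈ 2.72

Weak-axis I_min = (h_o·b_o³ − h_i·b_i³)/12 with b_o = 105, b_i = 88.90 mm (shorter outer/inner sides).
I_min = (166×105³ − 150.0×88.90³)/12 = 7.231×10^6 mm⁴
I = 7.231×10^6 mm⁴ = 7.231×10^-6 m⁴
Effective length L_e = K·L = 0.7 × 6.92 = 4.844 m
P_cr = π²EI / L_e² = π² × 117×10⁹ × 7.231×10^-6 / 4.844² = 3.559×10^5 N
Factor of safety n = P_cr / P = 355.88 / 131 = 2.72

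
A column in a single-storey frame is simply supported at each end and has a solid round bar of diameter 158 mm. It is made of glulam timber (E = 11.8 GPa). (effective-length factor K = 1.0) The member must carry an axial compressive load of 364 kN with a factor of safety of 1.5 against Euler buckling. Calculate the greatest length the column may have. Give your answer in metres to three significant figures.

L_max ≈ 2.55 m

I = πd⁴/64 = π×158⁴/64 = 3.059×10^7 mm⁴
I = 3.059×10^-5 m⁴
Required critical load P_cr = n·P = 1.5 × 364 = 546.0 kN = 5.460×10^5 N
From P_cr = π²EI/(K·L)²:  L = (1/K)·√(π²EI/P_cr) = (1/1)·√(π²×1.18×10^10×3.059×10^-5/5.460×10^5)
L = 2.55 m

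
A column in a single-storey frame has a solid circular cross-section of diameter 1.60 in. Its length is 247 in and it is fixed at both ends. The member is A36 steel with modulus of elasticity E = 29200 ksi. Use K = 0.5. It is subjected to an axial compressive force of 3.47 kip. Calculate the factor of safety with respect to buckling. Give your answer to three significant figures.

I = πd⁴/64 = π×1.60⁴/64 = 0.3217 in⁴
Effective length L_e = K·L = 0.5 × 247 = 123.5 in
P_cr = π²EI / L_e² = π² × 29200×10³ × 0.3217 / 123.5² = 6.079×10^3 lb
Factor of safety n = P_cr / P = 6.0785 / 3.47 = 1.75

n ≈ 1.75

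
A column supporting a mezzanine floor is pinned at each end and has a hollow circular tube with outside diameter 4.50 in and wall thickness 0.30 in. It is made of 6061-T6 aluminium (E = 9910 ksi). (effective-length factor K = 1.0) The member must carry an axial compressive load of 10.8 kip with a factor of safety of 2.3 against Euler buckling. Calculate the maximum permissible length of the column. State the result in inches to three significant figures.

Inner diameter d_i = 4.50 − 2×0.30 = 3.900 in
I = π(d_o⁴ − d_i⁴)/64 = π(4.50⁴ − 3.900⁴)/64 = 8.773 in⁴
Required critical load P_cr = n·P = 2.3 × 10.8 = 24.84 kip = 2.484×10^4 lb
From P_cr = π²EI/(K·L)²:  L = (1/K)·√(π²EI/P_cr) = (1/1)·√(π²×9.91×10^6×8.773/2.484×10^4)
L = 186 in

L_max ≈ 186 in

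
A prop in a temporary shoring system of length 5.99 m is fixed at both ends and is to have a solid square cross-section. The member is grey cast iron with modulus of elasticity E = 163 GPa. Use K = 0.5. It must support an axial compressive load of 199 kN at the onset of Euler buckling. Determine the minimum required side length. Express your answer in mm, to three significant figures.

a ≈ 60.4 mm

L_e = K·L = 0.5 × 5.99 = 2.995 m
Required I = P_cr·L_e²/(π²E) = 1.990×10^5 × 2.995² / (π² × 1.63×10^11) = 1.110×10^-6 m⁴
I_req = 1.110×10^6 mm⁴
Solid square: I = a⁴/12  ⇒  a = (12I)^(1/4) = (12×1.110×10^6)^(1/4) = 60.4 mm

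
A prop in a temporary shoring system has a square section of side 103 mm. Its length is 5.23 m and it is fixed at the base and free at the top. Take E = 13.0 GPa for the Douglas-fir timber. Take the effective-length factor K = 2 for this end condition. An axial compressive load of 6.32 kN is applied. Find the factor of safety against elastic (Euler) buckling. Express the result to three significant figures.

n ≈ 1.74

I = a⁴/12 = 103⁴/12 = 9.379×10^6 mm⁴
I = 9.379×10^6 mm⁴ = 9.379×10^-6 m⁴
Effective length L_e = K·L = 2 × 5.23 = 10.46 m
P_cr = π²EI / L_e² = π² × 13.0×10⁹ × 9.379×10^-6 / 10.46² = 1.100×10^4 N
Factor of safety n = P_cr / P = 10.999 / 6.32 = 1.74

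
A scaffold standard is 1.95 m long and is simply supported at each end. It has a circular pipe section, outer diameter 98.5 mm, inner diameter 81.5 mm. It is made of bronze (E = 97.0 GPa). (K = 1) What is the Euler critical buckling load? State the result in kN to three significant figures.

P_cr ≈ 618 kN

d_o = 98.5 mm, d_i = 81.5 mm
I = π(d_o⁴ − d_i⁴)/64 = π(98.5⁴ − 81.50⁴)/64 = 2.455×10^6 mm⁴
I = 2.455×10^6 mm⁴ = 2.455×10^-6 m⁴
Effective length L_e = K·L = 1 × 1.95 = 1.950 m
P_cr = π²EI / L_e² = π² × 97.0×10⁹ × 2.455×10^-6 / 1.950² = 6.181×10^5 N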